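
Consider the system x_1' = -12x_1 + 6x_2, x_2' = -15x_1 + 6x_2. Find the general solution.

x_1(t) = -K_1e^(-3t)sin(3t) - K_1e^(-3t)cos(3t) - K_2e^(-3t)sin(3t) + K_2e^(-3t)cos(3t), x_2(t) = -K_1e^(-3t)sin(3t) - 2K_1e^(-3t)cos(3t) - 2K_2e^(-3t)sin(3t) + K_2e^(-3t)cos(3t)

Coefficient matrix A = [[-12, 6], [-15, 6]].
Characteristic polynomial det(A - λI) = λ^2 + 6λ + 18 = 0.
Eigenvalues λ = -3 ± 3i (complex conjugate pair).
For λ=-3+3i: an eigenvector is (-1,-2) - i(-1,-1) = (-1 + i, -2 + i).
A real fundamental pair from Re and Im of e^((-3+3i)t)v: X_1 = e^(-3t)(cos(3t)·(-1,-2) + sin(3t)·(-1,-1)), X_2 = e^(-3t)(sin(3t)·(-1,-2) - cos(3t)·(-1,-1)).
General solution: K_1X_1 + K_2X_2.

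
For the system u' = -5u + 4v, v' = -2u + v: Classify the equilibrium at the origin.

A = [[-5,4],[-2,1]]; det(A-λI) = λ^2 + 4λ + 3.
λ = -3, -1: both negative.

stable node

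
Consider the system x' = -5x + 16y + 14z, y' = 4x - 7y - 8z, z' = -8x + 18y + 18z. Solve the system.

x(t) = 2C_1e^(t) + 2C_2e^(2t) - 3C_3e^(3t), y(t) = -C_1e^(t) + 2C_3e^(3t), z(t) = 2C_1e^(t) + C_2e^(2t) - 4C_3e^(3t)

Coefficient matrix A = [[-5, 16, 14], [4, -7, -8], [-8, 18, 18]].
det(A - λI) = 0 gives eigenvalues λ = 1, 2, 3.
For λ=1: eigenvector (2,-1,2).
For λ=2: eigenvector (2,0,1).
For λ=3: eigenvector (-3,2,-4).
General solution: C_1e^(t)(2,-1,2) + C_2e^(2t)(2,0,1) + C_3e^(3t)(-3,2,-4).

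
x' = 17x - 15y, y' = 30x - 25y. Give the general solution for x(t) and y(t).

x(t) = -2C_1e^(-4t)sin(3t) - C_1e^(-4t)cos(3t) - C_2e^(-4t)sin(3t) + 2C_2e^(-4t)cos(3t), y(t) = -3C_1e^(-4t)sin(3t) - C_1e^(-4t)cos(3t) - C_2e^(-4t)sin(3t) + 3C_2e^(-4t)cos(3t)

Coefficient matrix A = [[17, -15], [30, -25]].
Characteristic polynomial det(A - λI) = λ^2 + 8λ + 25 = 0.
Eigenvalues λ = -4 ± 3i (complex conjugate pair).
For λ=-4+3i: an eigenvector is (-1,-1) - i(-2,-3) = (-1 + 2i, -1 + 3i).
A real fundamental pair from Re and Im of e^((-4+3i)t)v: X_1 = e^(-4t)(cos(3t)·(-1,-1) + sin(3t)·(-2,-3)), X_2 = e^(-4t)(sin(3t)·(-1,-1) - cos(3t)·(-2,-3)).
General solution: C_1X_1 + C_2X_2.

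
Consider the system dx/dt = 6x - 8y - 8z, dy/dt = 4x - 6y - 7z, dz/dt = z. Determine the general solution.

Coefficient matrix A = [[6, -8, -8], [4, -6, -7], [0, 0, 1]].
det(A - λI) = 0 gives eigenvalues λ = 2, 1, -2.
For λ=2: eigenvector (2,1,0).
For λ=1: eigenvector (0,1,-1).
For λ=-2: eigenvector (1,1,0).
General solution: K_1e^(2t)(2,1,0) + K_2e^(t)(0,1,-1) + K_3e^(-2t)(1,1,0).

x(t) = 2K_1e^(2t) + K_3e^(-2t), y(t) = K_1e^(2t) + K_2e^(t) + K_3e^(-2t), z(t) = -K_2e^(t)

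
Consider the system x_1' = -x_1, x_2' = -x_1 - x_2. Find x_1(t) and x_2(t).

Coefficient matrix A = [[-1, 0], [-1, -1]].
Characteristic polynomial det(A - λI) = λ^2 + 2λ + 1 = 0.
Single eigenvalue λ = -1 with algebraic multiplicity 2.
Eigenvector v = (0,1); generalized eigenvector w with (A-λI)w=v is (-1,-1).
General solution: e^(-t)[c_1·v + c_2·(t·v + w)].

x_1(t) = -c_2e^(-t), x_2(t) = c_1e^(-t) + c_2te^(-t) - c_2e^(-t)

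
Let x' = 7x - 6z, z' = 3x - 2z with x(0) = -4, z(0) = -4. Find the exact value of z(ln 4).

-16

A = [[7,-6],[3,-2]]; eigenvalues λ = 1, 4.
Eigenvectors: (-1,-1) for λ=1, (-2,-1) for λ=4.
From the initial condition, c_1 = 4, c_2 = 0.
z(ln 4) = (4)(4^1)(-1) + (0)(4^4)(-1) = -16.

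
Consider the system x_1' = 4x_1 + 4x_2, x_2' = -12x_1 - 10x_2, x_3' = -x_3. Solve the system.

Coefficient matrix A = [[4, 4, 0], [-12, -10, 0], [0, 0, -1]].
det(A - λI) = 0 gives eigenvalues λ = -4, -2, -1.
For λ=-4: eigenvector (1,-2,0).
For λ=-2: eigenvector (2,-3,0).
For λ=-1: eigenvector (0,0,1).
General solution: K_1e^(-4t)(1,-2,0) + K_2e^(-2t)(2,-3,0) + K_3e^(-t)(0,0,1).

x_1(t) = K_1e^(-4t) + 2K_2e^(-2t), x_2(t) = -2K_1e^(-4t) - 3K_2e^(-2t), x_3(t) = K_3e^(-t)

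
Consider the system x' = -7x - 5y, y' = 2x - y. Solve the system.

x(t) = -C_1e^(-4t)sin(t) + 2C_1e^(-4t)cos(t) + 2C_2e^(-4t)sin(t) + C_2e^(-4t)cos(t), y(t) = C_1e^(-4t)sin(t) - C_1e^(-4t)cos(t) - C_2e^(-4t)sin(t) - C_2e^(-4t)cos(t)

Coefficient matrix A = [[-7, -5], [2, -1]].
Characteristic polynomial det(A - λI) = λ^2 + 8λ + 17 = 0.
Eigenvalues λ = -4 ± i (complex conjugate pair).
For λ=-4+i: an eigenvector is (2,-1) - i(-1,1) = (2 + i, -1 - i).
A real fundamental pair from Re and Im of e^((-4+i)t)v: X_1 = e^(-4t)(cos(t)·(2,-1) + sin(t)·(-1,1)), X_2 = e^(-4t)(sin(t)·(2,-1) - cos(t)·(-1,1)).
General solution: C_1X_1 + C_2X_2.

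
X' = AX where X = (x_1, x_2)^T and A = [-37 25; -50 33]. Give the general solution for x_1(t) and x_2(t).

x_1(t) = -C_1e^(-2t)sin(5t) - 2C_1e^(-2t)cos(5t) - 2C_2e^(-2t)sin(5t) + C_2e^(-2t)cos(5t), x_2(t) = -C_1e^(-2t)sin(5t) - 3C_1e^(-2t)cos(5t) - 3C_2e^(-2t)sin(5t) + C_2e^(-2t)cos(5t)

Coefficient matrix A = [[-37, 25], [-50, 33]].
Characteristic polynomial det(A - λI) = λ^2 + 4λ + 29 = 0.
Eigenvalues λ = -2 ± 5i (complex conjugate pair).
For λ=-2+5i: an eigenvector is (-2,-3) - i(-1,-1) = (-2 + i, -3 + i).
A real fundamental pair from Re and Im of e^((-2+5i)t)v: X_1 = e^(-2t)(cos(5t)·(-2,-3) + sin(5t)·(-1,-1)), X_2 = e^(-2t)(sin(5t)·(-2,-3) - cos(5t)·(-1,-1)).
General solution: C_1X_1 + C_2X_2.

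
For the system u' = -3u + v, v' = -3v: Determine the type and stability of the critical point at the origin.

stable improper node

A = [[-3,1],[0,-3]]; det(A-λI) = λ^2 + 6λ + 9.
repeated λ = -3 with a single eigenvector.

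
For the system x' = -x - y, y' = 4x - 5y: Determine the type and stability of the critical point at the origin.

stable improper node

A = [[-1,-1],[4,-5]]; det(A-λI) = λ^2 + 6λ + 9.
repeated λ = -3 with a single eigenvector.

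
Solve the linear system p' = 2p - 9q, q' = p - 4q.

Coefficient matrix A = [[2, -9], [1, -4]].
Characteristic polynomial det(A - λI) = λ^2 + 2λ + 1 = 0.
Single eigenvalue λ = -1 with algebraic multiplicity 2.
Eigenvector v = (3,1); generalized eigenvector w with (A-λI)w=v is (1,0).
General solution: e^(-t)[c_1·v + c_2·(t·v + w)].

p(t) = 3c_1e^(-t) + 3c_2te^(-t) + c_2e^(-t), q(t) = c_1e^(-t) + c_2te^(-t)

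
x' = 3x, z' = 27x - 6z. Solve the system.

Coefficient matrix A = [[3, 0], [27, -6]].
Characteristic polynomial det(A - λI) = λ^2 + 3λ - 18 = 0.
Eigenvalues λ = 3, -6.
For λ=3: (A-λI) row 2 is [27, -9], so an eigenvector is (-1, -3).
For λ=-6: (A-λI) row 1 is [9, 0], so an eigenvector is (0, 1).
General solution: C_1e^(3t)(-1,-3) + C_2e^(-6t)(0,1).

x(t) = -C_1e^(3t), z(t) = -3C_1e^(3t) + C_2e^(-6t)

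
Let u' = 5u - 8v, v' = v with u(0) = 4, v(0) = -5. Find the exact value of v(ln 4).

-20

A = [[5,-8],[0,1]]; eigenvalues λ = 1, 5.
Eigenvectors: (-2,-1) for λ=1, (-1,0) for λ=5.
From the initial condition, c_1 = 5, c_2 = -14.
v(ln 4) = (5)(4^1)(-1) + (-14)(4^5)(0) = -20.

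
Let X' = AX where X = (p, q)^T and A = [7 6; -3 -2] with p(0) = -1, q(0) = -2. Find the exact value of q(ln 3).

228

A = [[7,6],[-3,-2]]; eigenvalues λ = 1, 4.
Eigenvectors: (-1,1) for λ=1, (2,-1) for λ=4.
From the initial condition, c_1 = -5, c_2 = -3.
q(ln 3) = (-5)(3^1)(1) + (-3)(3^4)(-1) = 228.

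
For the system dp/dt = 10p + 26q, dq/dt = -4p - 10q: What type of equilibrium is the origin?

A = [[10,26],[-4,-10]]; det(A-λI) = λ^2 + 4.
λ = 0 ± 2i: zero real part.

center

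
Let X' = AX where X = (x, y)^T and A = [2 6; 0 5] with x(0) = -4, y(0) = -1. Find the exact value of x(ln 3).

A = [[2,6],[0,5]]; eigenvalues λ = 2, 5.
Eigenvectors: (-1,0) for λ=2, (2,1) for λ=5.
From the initial condition, c_1 = 2, c_2 = -1.
x(ln 3) = (2)(3^2)(-1) + (-1)(3^5)(2) = -504.

-504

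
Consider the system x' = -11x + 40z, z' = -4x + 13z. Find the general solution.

Coefficient matrix A = [[-11, 40], [-4, 13]].
Characteristic polynomial det(A - λI) = λ^2 - 2λ + 17 = 0.
Eigenvalues λ = 1 ± 4i (complex conjugate pair).
For λ=1+4i: an eigenvector is (-3,-1) - i(-1,0) = (-3 + i, -1).
A real fundamental pair from Re and Im of e^((1+4i)t)v: X_1 = e^(t)(cos(4t)·(-3,-1) + sin(4t)·(-1,0)), X_2 = e^(t)(sin(4t)·(-3,-1) - cos(4t)·(-1,0)).
General solution: K_1X_1 + K_2X_2.

x(t) = -K_1e^(t)sin(4t) - 3K_1e^(t)cos(4t) - 3K_2e^(t)sin(4t) + K_2e^(t)cos(4t), z(t) = -K_1e^(t)cos(4t) - K_2e^(t)sin(4t)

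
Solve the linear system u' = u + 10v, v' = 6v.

u(t) = -c_1e^(t) + 2c_2e^(6t), v(t) = c_2e^(6t)

Coefficient matrix A = [[1, 10], [0, 6]].
Characteristic polynomial det(A - λI) = λ^2 - 7λ + 6 = 0.
Eigenvalues λ = 1, 6.
For λ=1: (A-λI) row 1 is [0, 10], so an eigenvector is (-1, 0).
For λ=6: (A-λI) row 1 is [-5, 10], so an eigenvector is (2, 1).
General solution: c_1e^(t)(-1,0) + c_2e^(6t)(2,1).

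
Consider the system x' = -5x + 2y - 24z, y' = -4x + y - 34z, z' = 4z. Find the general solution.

Coefficient matrix A = [[-5, 2, -24], [-4, 1, -34], [0, 0, 4]].
det(A - λI) = 0 gives eigenvalues λ = -1, -3, 4.
For λ=-1: eigenvector (1,2,0).
For λ=-3: eigenvector (1,1,0).
For λ=4: eigenvector (-4,-6,1).
General solution: C_1e^(-t)(1,2,0) + C_2e^(-3t)(1,1,0) + C_3e^(4t)(-4,-6,1).

x(t) = C_1e^(-t) + C_2e^(-3t) - 4C_3e^(4t), y(t) = 2C_1e^(-t) + C_2e^(-3t) - 6C_3e^(4t), z(t) = C_3e^(4t)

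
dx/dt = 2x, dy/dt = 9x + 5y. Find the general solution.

Coefficient matrix A = [[2, 0], [9, 5]].
Characteristic polynomial det(A - λI) = λ^2 - 7λ + 10 = 0.
Eigenvalues λ = 2, 5.
For λ=2: (A-λI) row 2 is [9, 3], so an eigenvector is (-1, 3).
For λ=5: (A-λI) row 1 is [-3, 0], so an eigenvector is (0, -1).
General solution: C_1e^(2t)(-1,3) + C_2e^(5t)(0,-1).

x(t) = -C_1e^(2t), y(t) = 3C_1e^(2t) - C_2e^(5t)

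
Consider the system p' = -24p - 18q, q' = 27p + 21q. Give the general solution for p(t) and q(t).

Coefficient matrix A = [[-24, -18], [27, 21]].
Characteristic polynomial det(A - λI) = λ^2 + 3λ - 18 = 0.
Eigenvalues λ = -6, 3.
For λ=-6: (A-λI) row 1 is [-18, -18], so an eigenvector is (-1, 1).
For λ=3: (A-λI) row 1 is [-27, -18], so an eigenvector is (-2, 3).
General solution: C_1e^(-6t)(-1,1) + C_2e^(3t)(-2,3).

p(t) = -C_1e^(-6t) - 2C_2e^(3t), q(t) = C_1e^(-6t) + 3C_2e^(3t)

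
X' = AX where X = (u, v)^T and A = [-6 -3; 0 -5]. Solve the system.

Coefficient matrix A = [[-6, -3], [0, -5]].
Characteristic polynomial det(A - λI) = λ^2 + 11λ + 30 = 0.
Eigenvalues λ = -6, -5.
For λ=-6: (A-λI) row 1 is [0, -3], so an eigenvector is (1, 0).
For λ=-5: (A-λI) row 1 is [-1, -3], so an eigenvector is (3, -1).
General solution: K_1e^(-6t)(1,0) + K_2e^(-5t)(3,-1).

u(t) = K_1e^(-6t) + 3K_2e^(-5t), v(t) = -K_2e^(-5t)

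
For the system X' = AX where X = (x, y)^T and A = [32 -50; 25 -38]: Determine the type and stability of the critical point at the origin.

stable spiral

A = [[32,-50],[25,-38]]; det(A-λI) = λ^2 + 6λ + 34.
λ = -3 ± 5i: negative real part.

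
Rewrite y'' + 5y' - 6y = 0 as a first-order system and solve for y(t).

Let x_1 = y, x_2 = y'. Then x_1' = x_2 and x_2' = 6x_1 - 5x_2.
A = [[0,1],[6,-5]]; det(A-λI) = λ^2 + 5λ - 6.
Eigenvalues λ = -6, 1 with eigenvectors (1,-6), (1,1).

y(t) = K_1e^(-6t) + K_2e^(t)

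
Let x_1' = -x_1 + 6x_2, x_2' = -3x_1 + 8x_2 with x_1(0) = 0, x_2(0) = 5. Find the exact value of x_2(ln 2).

A = [[-1,6],[-3,8]]; eigenvalues λ = 5, 2.
Eigenvectors: (1,1) for λ=5, (-2,-1) for λ=2.
From the initial condition, c_1 = 10, c_2 = 5.
x_2(ln 2) = (10)(2^5)(1) + (5)(2^2)(-1) = 300.

300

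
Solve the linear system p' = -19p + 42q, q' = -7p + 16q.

p(t) = -3c_1e^(-5t) - 2c_2e^(2t), q(t) = -c_1e^(-5t) - c_2e^(2t)

Coefficient matrix A = [[-19, 42], [-7, 16]].
Characteristic polynomial det(A - λI) = λ^2 + 3λ - 10 = 0.
Eigenvalues λ = -5, 2.
For λ=-5: (A-λI) row 1 is [-14, 42], so an eigenvector is (-3, -1).
For λ=2: (A-λI) row 1 is [-21, 42], so an eigenvector is (-2, -1).
General solution: c_1e^(-5t)(-3,-1) + c_2e^(2t)(-2,-1).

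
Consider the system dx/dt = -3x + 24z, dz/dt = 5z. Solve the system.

Coefficient matrix A = [[-3, 24], [0, 5]].
Characteristic polynomial det(A - λI) = λ^2 - 2λ - 15 = 0.
Eigenvalues λ = 5, -3.
For λ=5: (A-λI) row 1 is [-8, 24], so an eigenvector is (-3, -1).
For λ=-3: (A-λI) row 1 is [0, 24], so an eigenvector is (1, 0).
General solution: K_1e^(5t)(-3,-1) + K_2e^(-3t)(1,0).

x(t) = -3K_1e^(5t) + K_2e^(-3t), z(t) = -K_1e^(5t)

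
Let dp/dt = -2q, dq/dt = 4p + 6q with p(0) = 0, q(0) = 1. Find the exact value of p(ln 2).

-12

A = [[0,-2],[4,6]]; eigenvalues λ = 4, 2.
Eigenvectors: (-1,2) for λ=4, (1,-1) for λ=2.
From the initial condition, c_1 = 1, c_2 = 1.
p(ln 2) = (1)(2^4)(-1) + (1)(2^2)(1) = -12.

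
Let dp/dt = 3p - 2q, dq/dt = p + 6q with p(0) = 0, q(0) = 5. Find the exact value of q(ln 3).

2025

A = [[3,-2],[1,6]]; eigenvalues λ = 4, 5.
Eigenvectors: (-2,1) for λ=4, (1,-1) for λ=5.
From the initial condition, c_1 = -5, c_2 = -10.
q(ln 3) = (-5)(3^4)(1) + (-10)(3^5)(-1) = 2025.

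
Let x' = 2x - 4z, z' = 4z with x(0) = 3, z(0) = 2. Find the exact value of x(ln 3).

A = [[2,-4],[0,4]]; eigenvalues λ = 4, 2.
Eigenvectors: (-2,1) for λ=4, (1,0) for λ=2.
From the initial condition, c_1 = 2, c_2 = 7.
x(ln 3) = (2)(3^4)(-2) + (7)(3^2)(1) = -261.

-261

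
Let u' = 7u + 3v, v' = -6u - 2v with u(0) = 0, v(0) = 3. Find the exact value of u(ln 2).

42

A = [[7,3],[-6,-2]]; eigenvalues λ = 4, 1.
Eigenvectors: (-1,1) for λ=4, (1,-2) for λ=1.
From the initial condition, c_1 = -3, c_2 = -3.
u(ln 2) = (-3)(2^4)(-1) + (-3)(2^1)(1) = 42.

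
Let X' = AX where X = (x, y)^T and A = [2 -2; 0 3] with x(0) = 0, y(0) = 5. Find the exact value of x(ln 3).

A = [[2,-2],[0,3]]; eigenvalues λ = 2, 3.
Eigenvectors: (1,0) for λ=2, (2,-1) for λ=3.
From the initial condition, c_1 = 10, c_2 = -5.
x(ln 3) = (10)(3^2)(1) + (-5)(3^3)(2) = -180.

-180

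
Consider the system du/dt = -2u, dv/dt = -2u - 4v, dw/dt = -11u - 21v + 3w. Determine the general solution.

Coefficient matrix A = [[-2, 0, 0], [-2, -4, 0], [-11, -21, 3]].
det(A - λI) = 0 gives eigenvalues λ = -4, -2, 3.
For λ=-4: eigenvector (0,1,3).
For λ=-2: eigenvector (-1,1,2).
For λ=3: eigenvector (0,0,1).
General solution: C_1e^(-4t)(0,1,3) + C_2e^(-2t)(-1,1,2) + C_3e^(3t)(0,0,1).

u(t) = -C_2e^(-2t), v(t) = C_1e^(-4t) + C_2e^(-2t), w(t) = 3C_1e^(-4t) + 2C_2e^(-2t) + C_3e^(3t)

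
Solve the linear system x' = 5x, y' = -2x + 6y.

x(t) = -c_2e^(5t), y(t) = c_1e^(6t) - 2c_2e^(5t)

Coefficient matrix A = [[5, 0], [-2, 6]].
Characteristic polynomial det(A - λI) = λ^2 - 11λ + 30 = 0.
Eigenvalues λ = 6, 5.
For λ=6: (A-λI) row 1 is [-1, 0], so an eigenvector is (0, 1).
For λ=5: (A-λI) row 2 is [-2, 1], so an eigenvector is (-1, -2).
General solution: c_1e^(6t)(0,1) + c_2e^(5t)(-1,-2).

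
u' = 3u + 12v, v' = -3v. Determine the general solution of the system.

u(t) = -2C_1e^(-3t) + C_2e^(3t), v(t) = C_1e^(-3t)

Coefficient matrix A = [[3, 12], [0, -3]].
Characteristic polynomial det(A - λI) = λ^2 - 9 = 0.
Eigenvalues λ = -3, 3.
For λ=-3: (A-λI) row 1 is [6, 12], so an eigenvector is (-2, 1).
For λ=3: (A-λI) row 1 is [0, 12], so an eigenvector is (1, 0).
General solution: C_1e^(-3t)(-2,1) + C_2e^(3t)(1,0).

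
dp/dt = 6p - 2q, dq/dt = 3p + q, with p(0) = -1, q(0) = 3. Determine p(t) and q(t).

Coefficient matrix A = [[6, -2], [3, 1]].
Characteristic polynomial det(A - λI) = λ^2 - 7λ + 12 = 0.
Eigenvalues λ = 3, 4.
For λ=3: (A-λI) row 1 is [3, -2], so an eigenvector is (2, 3).
For λ=4: (A-λI) row 1 is [2, -2], so an eigenvector is (1, 1).
General solution: C_1e^(3t)(2,3) + C_2e^(4t)(1,1).
Applying p(0)=-1, q(0)=3 gives C_1=4, C_2=-9.

p(t) = -9e^(4t) + 8e^(3t), q(t) = -9e^(4t) + 12e^(3t)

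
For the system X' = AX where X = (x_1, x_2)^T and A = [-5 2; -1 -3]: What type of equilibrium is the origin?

stable spiral

A = [[-5,2],[-1,-3]]; det(A-λI) = λ^2 + 8λ + 17.
λ = -4 ± i: negative real part.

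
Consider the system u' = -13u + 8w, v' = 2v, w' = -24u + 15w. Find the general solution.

Coefficient matrix A = [[-13, 0, 8], [0, 2, 0], [-24, 0, 15]].
det(A - λI) = 0 gives eigenvalues λ = 3, 2, -1.
For λ=3: eigenvector (1,0,2).
For λ=2: eigenvector (0,1,0).
For λ=-1: eigenvector (-2,0,-3).
General solution: C_1e^(3t)(1,0,2) + C_2e^(2t)(0,1,0) + C_3e^(-t)(-2,0,-3).

u(t) = C_1e^(3t) - 2C_3e^(-t), v(t) = C_2e^(2t), w(t) = 2C_1e^(3t) - 3C_3e^(-t)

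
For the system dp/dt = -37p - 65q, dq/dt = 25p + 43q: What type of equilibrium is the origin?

unstable spiral

A = [[-37,-65],[25,43]]; det(A-λI) = λ^2 - 6λ + 34.
λ = 3 ± 5i: positive real part.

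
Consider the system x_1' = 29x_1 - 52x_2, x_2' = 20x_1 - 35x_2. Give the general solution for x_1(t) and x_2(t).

x_1(t) = -2C_1e^(-3t)sin(4t) + 3C_1e^(-3t)cos(4t) + 3C_2e^(-3t)sin(4t) + 2C_2e^(-3t)cos(4t), x_2(t) = -C_1e^(-3t)sin(4t) + 2C_1e^(-3t)cos(4t) + 2C_2e^(-3t)sin(4t) + C_2e^(-3t)cos(4t)

Coefficient matrix A = [[29, -52], [20, -35]].
Characteristic polynomial det(A - λI) = λ^2 + 6λ + 25 = 0.
Eigenvalues λ = -3 ± 4i (complex conjugate pair).
For λ=-3+4i: an eigenvector is (3,2) - i(-2,-1) = (3 + 2i, 2 + i).
A real fundamental pair from Re and Im of e^((-3+4i)t)v: X_1 = e^(-3t)(cos(4t)·(3,2) + sin(4t)·(-2,-1)), X_2 = e^(-3t)(sin(4t)·(3,2) - cos(4t)·(-2,-1)).
General solution: C_1X_1 + C_2X_2.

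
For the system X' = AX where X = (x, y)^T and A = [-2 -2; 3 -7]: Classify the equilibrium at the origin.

A = [[-2,-2],[3,-7]]; det(A-λI) = λ^2 + 9λ + 20.
λ = -5, -4: both negative.

stable node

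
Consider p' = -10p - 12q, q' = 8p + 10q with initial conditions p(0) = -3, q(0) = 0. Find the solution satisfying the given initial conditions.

p(t) = 6e^(2t) - 9e^(-2t), q(t) = -6e^(2t) + 6e^(-2t)

Coefficient matrix A = [[-10, -12], [8, 10]].
Characteristic polynomial det(A - λI) = λ^2 - 4 = 0.
Eigenvalues λ = 2, -2.
For λ=2: (A-λI) row 1 is [-12, -12], so an eigenvector is (-1, 1).
For λ=-2: (A-λI) row 1 is [-8, -12], so an eigenvector is (-3, 2).
General solution: K_1e^(2t)(-1,1) + K_2e^(-2t)(-3,2).
Applying p(0)=-3, q(0)=0 gives K_1=-6, K_2=3.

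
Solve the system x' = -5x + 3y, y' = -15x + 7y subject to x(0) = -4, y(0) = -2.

x(t) = 6e^(t)sin(3t) - 4e^(t)cos(3t), y(t) = 16e^(t)sin(3t) - 2e^(t)cos(3t)

Coefficient matrix A = [[-5, 3], [-15, 7]].
Characteristic polynomial det(A - λI) = λ^2 - 2λ + 10 = 0.
Eigenvalues λ = 1 ± 3i (complex conjugate pair).
For λ=1+3i: an eigenvector is (1,2) - i(0,-1) = (1, 2 + i).
A real fundamental pair from Re and Im of e^((1+3i)t)v: X_1 = e^(t)(cos(3t)·(1,2) + sin(3t)·(0,-1)), X_2 = e^(t)(sin(3t)·(1,2) - cos(3t)·(0,-1)).
General solution: K_1X_1 + K_2X_2.
Applying x(0)=-4, y(0)=-2 gives K_1=-4, K_2=6.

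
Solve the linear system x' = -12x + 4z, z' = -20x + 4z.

x(t) = -K_1e^(-4t)cos(4t) - K_2e^(-4t)sin(4t), z(t) = K_1e^(-4t)sin(4t) - 2K_1e^(-4t)cos(4t) - 2K_2e^(-4t)sin(4t) - K_2e^(-4t)cos(4t)

Coefficient matrix A = [[-12, 4], [-20, 4]].
Characteristic polynomial det(A - λI) = λ^2 + 8λ + 32 = 0.
Eigenvalues λ = -4 ± 4i (complex conjugate pair).
For λ=-4+4i: an eigenvector is (-1,-2) - i(0,1) = (-1, -2 - i).
A real fundamental pair from Re and Im of e^((-4+4i)t)v: X_1 = e^(-4t)(cos(4t)·(-1,-2) + sin(4t)·(0,1)), X_2 = e^(-4t)(sin(4t)·(-1,-2) - cos(4t)·(0,1)).
General solution: K_1X_1 + K_2X_2.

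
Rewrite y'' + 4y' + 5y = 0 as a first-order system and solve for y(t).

Let x_1 = y, x_2 = y'. Then x_1' = x_2 and x_2' = -5x_1 - 4x_2.
A = [[0,1],[-5,-4]]; det(A-λI) = λ^2 + 4λ + 5.
Eigenvalues λ = -2 ± i.

y(t) = C_1e^(-2t)cos(t) + C_2e^(-2t)sin(t)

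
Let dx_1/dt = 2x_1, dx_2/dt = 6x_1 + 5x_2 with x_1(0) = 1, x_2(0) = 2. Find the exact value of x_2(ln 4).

4064

A = [[2,0],[6,5]]; eigenvalues λ = 2, 5.
Eigenvectors: (1,-2) for λ=2, (0,1) for λ=5.
From the initial condition, c_1 = 1, c_2 = 4.
x_2(ln 4) = (1)(4^2)(-2) + (4)(4^5)(1) = 4064.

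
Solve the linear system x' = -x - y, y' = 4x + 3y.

x(t) = -C_1e^(t) - C_2te^(t) - C_2e^(t), y(t) = 2C_1e^(t) + 2C_2te^(t) + 3C_2e^(t)

Coefficient matrix A = [[-1, -1], [4, 3]].
Characteristic polynomial det(A - λI) = λ^2 - 2λ + 1 = 0.
Single eigenvalue λ = 1 with algebraic multiplicity 2.
Eigenvector v = (-1,2); generalized eigenvector w with (A-λI)w=v is (-1,3).
General solution: e^(t)[C_1·v + C_2·(t·v + w)].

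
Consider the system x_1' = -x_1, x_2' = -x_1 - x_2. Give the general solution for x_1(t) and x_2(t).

x_1(t) = C_2e^(-t), x_2(t) = -C_1e^(-t) - C_2te^(-t) - C_2e^(-t)

Coefficient matrix A = [[-1, 0], [-1, -1]].
Characteristic polynomial det(A - λI) = λ^2 + 2λ + 1 = 0.
Single eigenvalue λ = -1 with algebraic multiplicity 2.
Eigenvector v = (0,-1); generalized eigenvector w with (A-λI)w=v is (1,-1).
General solution: e^(-t)[C_1·v + C_2·(t·v + w)].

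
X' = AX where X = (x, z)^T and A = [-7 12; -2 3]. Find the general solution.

x(t) = -3c_1e^(-3t) - 2c_2e^(-t), z(t) = -c_1e^(-3t) - c_2e^(-t)

Coefficient matrix A = [[-7, 12], [-2, 3]].
Characteristic polynomial det(A - λI) = λ^2 + 4λ + 3 = 0.
Eigenvalues λ = -3, -1.
For λ=-3: (A-λI) row 1 is [-4, 12], so an eigenvector is (-3, -1).
For λ=-1: (A-λI) row 1 is [-6, 12], so an eigenvector is (-2, -1).
General solution: c_1e^(-3t)(-3,-1) + c_2e^(-t)(-2,-1).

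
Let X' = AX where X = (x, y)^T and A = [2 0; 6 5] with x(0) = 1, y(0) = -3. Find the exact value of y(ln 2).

-40

A = [[2,0],[6,5]]; eigenvalues λ = 5, 2.
Eigenvectors: (0,-1) for λ=5, (1,-2) for λ=2.
From the initial condition, c_1 = 1, c_2 = 1.
y(ln 2) = (1)(2^5)(-1) + (1)(2^2)(-2) = -40.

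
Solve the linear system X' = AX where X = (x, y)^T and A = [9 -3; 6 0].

x(t) = -c_1e^(6t) - c_2e^(3t), y(t) = -c_1e^(6t) - 2c_2e^(3t)

Coefficient matrix A = [[9, -3], [6, 0]].
Characteristic polynomial det(A - λI) = λ^2 - 9λ + 18 = 0.
Eigenvalues λ = 6, 3.
For λ=6: (A-λI) row 1 is [3, -3], so an eigenvector is (-1, -1).
For λ=3: (A-λI) row 1 is [6, -3], so an eigenvector is (-1, -2).
General solution: c_1e^(6t)(-1,-1) + c_2e^(3t)(-1,-2).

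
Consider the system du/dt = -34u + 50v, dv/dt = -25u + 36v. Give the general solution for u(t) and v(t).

Coefficient matrix A = [[-34, 50], [-25, 36]].
Characteristic polynomial det(A - λI) = λ^2 - 2λ + 26 = 0.
Eigenvalues λ = 1 ± 5i (complex conjugate pair).
For λ=1+5i: an eigenvector is (-3,-2) - i(1,1) = (-3 - i, -2 - i).
A real fundamental pair from Re and Im of e^((1+5i)t)v: X_1 = e^(t)(cos(5t)·(-3,-2) + sin(5t)·(1,1)), X_2 = e^(t)(sin(5t)·(-3,-2) - cos(5t)·(1,1)).
General solution: c_1X_1 + c_2X_2.

u(t) = c_1e^(t)sin(5t) - 3c_1e^(t)cos(5t) - 3c_2e^(t)sin(5t) - c_2e^(t)cos(5t), v(t) = c_1e^(t)sin(5t) - 2c_1e^(t)cos(5t) - 2c_2e^(t)sin(5t) - c_2e^(t)cos(5t)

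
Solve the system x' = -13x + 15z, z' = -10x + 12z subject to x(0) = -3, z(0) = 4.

x(t) = 18e^(2t) - 21e^(-3t), z(t) = 18e^(2t) - 14e^(-3t)

Coefficient matrix A = [[-13, 15], [-10, 12]].
Characteristic polynomial det(A - λI) = λ^2 + λ - 6 = 0.
Eigenvalues λ = -3, 2.
For λ=-3: (A-λI) row 1 is [-10, 15], so an eigenvector is (-3, -2).
For λ=2: (A-λI) row 1 is [-15, 15], so an eigenvector is (-1, -1).
General solution: C_1e^(-3t)(-3,-2) + C_2e^(2t)(-1,-1).
Applying x(0)=-3, z(0)=4 gives C_1=7, C_2=-18.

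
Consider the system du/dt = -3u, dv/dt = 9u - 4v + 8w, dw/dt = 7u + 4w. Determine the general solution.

u(t) = C_3e^(-3t), v(t) = C_1e^(4t) + C_2e^(-4t) + C_3e^(-3t), w(t) = C_1e^(4t) - C_3e^(-3t)

Coefficient matrix A = [[-3, 0, 0], [9, -4, 8], [7, 0, 4]].
det(A - λI) = 0 gives eigenvalues λ = 4, -4, -3.
For λ=4: eigenvector (0,1,1).
For λ=-4: eigenvector (0,1,0).
For λ=-3: eigenvector (1,1,-1).
General solution: C_1e^(4t)(0,1,1) + C_2e^(-4t)(0,1,0) + C_3e^(-3t)(1,1,-1).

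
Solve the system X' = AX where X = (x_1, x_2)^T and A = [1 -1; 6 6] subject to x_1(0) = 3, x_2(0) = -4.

Coefficient matrix A = [[1, -1], [6, 6]].
Characteristic polynomial det(A - λI) = λ^2 - 7λ + 12 = 0.
Eigenvalues λ = 3, 4.
For λ=3: (A-λI) row 1 is [-2, -1], so an eigenvector is (-1, 2).
For λ=4: (A-λI) row 1 is [-3, -1], so an eigenvector is (-1, 3).
General solution: C_1e^(3t)(-1,2) + C_2e^(4t)(-1,3).
Applying x_1(0)=3, x_2(0)=-4 gives C_1=-5, C_2=2.

x_1(t) = -2e^(4t) + 5e^(3t), x_2(t) = 6e^(4t) - 10e^(3t)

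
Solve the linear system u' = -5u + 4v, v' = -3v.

Coefficient matrix A = [[-5, 4], [0, -3]].
Characteristic polynomial det(A - λI) = λ^2 + 8λ + 15 = 0.
Eigenvalues λ = -3, -5.
For λ=-3: (A-λI) row 1 is [-2, 4], so an eigenvector is (-2, -1).
For λ=-5: (A-λI) row 1 is [0, 4], so an eigenvector is (-1, 0).
General solution: K_1e^(-3t)(-2,-1) + K_2e^(-5t)(-1,0).

u(t) = -2K_1e^(-3t) - K_2e^(-5t), v(t) = -K_1e^(-3t)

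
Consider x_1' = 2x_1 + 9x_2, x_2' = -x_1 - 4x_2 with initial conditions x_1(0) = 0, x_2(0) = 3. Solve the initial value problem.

x_1(t) = 27te^(-t), x_2(t) = -9te^(-t) + 3e^(-t)

Coefficient matrix A = [[2, 9], [-1, -4]].
Characteristic polynomial det(A - λI) = λ^2 + 2λ + 1 = 0.
Single eigenvalue λ = -1 with algebraic multiplicity 2.
Eigenvector v = (3,-1); generalized eigenvector w with (A-λI)w=v is (-2,1).
General solution: e^(-t)[K_1·v + K_2·(t·v + w)].
Applying x_1(0)=0, x_2(0)=3 gives K_1=6, K_2=9.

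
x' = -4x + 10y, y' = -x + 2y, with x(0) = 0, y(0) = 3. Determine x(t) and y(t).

Coefficient matrix A = [[-4, 10], [-1, 2]].
Characteristic polynomial det(A - λI) = λ^2 + 2λ + 2 = 0.
Eigenvalues λ = -1 ± i (complex conjugate pair).
For λ=-1+i: an eigenvector is (-3,-1) - i(-1,0) = (-3 + i, -1).
A real fundamental pair from Re and Im of e^((-1+i)t)v: X_1 = e^(-t)(cos(t)·(-3,-1) + sin(t)·(-1,0)), X_2 = e^(-t)(sin(t)·(-3,-1) - cos(t)·(-1,0)).
General solution: c_1X_1 + c_2X_2.
Applying x(0)=0, y(0)=3 gives c_1=-3, c_2=-9.

x(t) = 30e^(-t)sin(t), y(t) = 9e^(-t)sin(t) + 3e^(-t)cos(t)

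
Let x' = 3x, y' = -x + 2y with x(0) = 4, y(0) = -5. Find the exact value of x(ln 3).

A = [[3,0],[-1,2]]; eigenvalues λ = 3, 2.
Eigenvectors: (-1,1) for λ=3, (0,-1) for λ=2.
From the initial condition, c_1 = -4, c_2 = 1.
x(ln 3) = (-4)(3^3)(-1) + (1)(3^2)(0) = 108.

108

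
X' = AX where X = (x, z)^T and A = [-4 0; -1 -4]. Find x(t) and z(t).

x(t) = -c_2e^(-4t), z(t) = c_1e^(-4t) + c_2te^(-4t)

Coefficient matrix A = [[-4, 0], [-1, -4]].
Characteristic polynomial det(A - λI) = λ^2 + 8λ + 16 = 0.
Single eigenvalue λ = -4 with algebraic multiplicity 2.
Eigenvector v = (0,1); generalized eigenvector w with (A-λI)w=v is (-1,0).
General solution: e^(-4t)[c_1·v + c_2·(t·v + w)].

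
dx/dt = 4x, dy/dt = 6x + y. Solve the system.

x(t) = -c_1e^(4t), y(t) = -2c_1e^(4t) - c_2e^(t)

Coefficient matrix A = [[4, 0], [6, 1]].
Characteristic polynomial det(A - λI) = λ^2 - 5λ + 4 = 0.
Eigenvalues λ = 4, 1.
For λ=4: (A-λI) row 2 is [6, -3], so an eigenvector is (-1, -2).
For λ=1: (A-λI) row 1 is [3, 0], so an eigenvector is (0, -1).
General solution: c_1e^(4t)(-1,-2) + c_2e^(t)(0,-1).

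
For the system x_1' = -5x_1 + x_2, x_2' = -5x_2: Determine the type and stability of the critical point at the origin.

stable improper node

A = [[-5,1],[0,-5]]; det(A-λI) = λ^2 + 10λ + 25.
repeated λ = -5 with a single eigenvector.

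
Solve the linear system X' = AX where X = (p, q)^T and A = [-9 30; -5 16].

p(t) = 2c_1e^(6t) - 3c_2e^(t), q(t) = c_1e^(6t) - c_2e^(t)

Coefficient matrix A = [[-9, 30], [-5, 16]].
Characteristic polynomial det(A - λI) = λ^2 - 7λ + 6 = 0.
Eigenvalues λ = 6, 1.
For λ=6: (A-λI) row 1 is [-15, 30], so an eigenvector is (2, 1).
For λ=1: (A-λI) row 1 is [-10, 30], so an eigenvector is (-3, -1).
General solution: c_1e^(6t)(2,1) + c_2e^(t)(-3,-1).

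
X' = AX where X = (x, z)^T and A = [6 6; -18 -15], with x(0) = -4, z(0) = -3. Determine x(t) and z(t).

Coefficient matrix A = [[6, 6], [-18, -15]].
Characteristic polynomial det(A - λI) = λ^2 + 9λ + 18 = 0.
Eigenvalues λ = -6, -3.
For λ=-6: (A-λI) row 1 is [12, 6], so an eigenvector is (-1, 2).
For λ=-3: (A-λI) row 1 is [9, 6], so an eigenvector is (2, -3).
General solution: c_1e^(-6t)(-1,2) + c_2e^(-3t)(2,-3).
Applying x(0)=-4, z(0)=-3 gives c_1=-18, c_2=-11.

x(t) = -22e^(-3t) + 18e^(-6t), z(t) = 33e^(-3t) - 36e^(-6t)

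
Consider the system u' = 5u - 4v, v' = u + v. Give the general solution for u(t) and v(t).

Coefficient matrix A = [[5, -4], [1, 1]].
Characteristic polynomial det(A - λI) = λ^2 - 6λ + 9 = 0.
Single eigenvalue λ = 3 with algebraic multiplicity 2.
Eigenvector v = (-2,-1); generalized eigenvector w with (A-λI)w=v is (-3,-1).
General solution: e^(3t)[K_1·v + K_2·(t·v + w)].

u(t) = -2K_1e^(3t) - 2K_2te^(3t) - 3K_2e^(3t), v(t) = -K_1e^(3t) - K_2te^(3t) - K_2e^(3t)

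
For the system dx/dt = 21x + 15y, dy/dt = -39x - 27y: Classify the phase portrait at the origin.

A = [[21,15],[-39,-27]]; det(A-λI) = λ^2 + 6λ + 18.
λ = -3 ± 3i: negative real part.

stable spiral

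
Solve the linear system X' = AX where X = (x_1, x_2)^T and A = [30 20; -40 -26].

Coefficient matrix A = [[30, 20], [-40, -26]].
Characteristic polynomial det(A - λI) = λ^2 - 4λ + 20 = 0.
Eigenvalues λ = 2 ± 4i (complex conjugate pair).
For λ=2+4i: an eigenvector is (2,-3) - i(-1,1) = (2 + i, -3 - i).
A real fundamental pair from Re and Im of e^((2+4i)t)v: X_1 = e^(2t)(cos(4t)·(2,-3) + sin(4t)·(-1,1)), X_2 = e^(2t)(sin(4t)·(2,-3) - cos(4t)·(-1,1)).
General solution: c_1X_1 + c_2X_2.

x_1(t) = -c_1e^(2t)sin(4t) + 2c_1e^(2t)cos(4t) + 2c_2e^(2t)sin(4t) + c_2e^(2t)cos(4t), x_2(t) = c_1e^(2t)sin(4t) - 3c_1e^(2t)cos(4t) - 3c_2e^(2t)sin(4t) - c_2e^(2t)cos(4t)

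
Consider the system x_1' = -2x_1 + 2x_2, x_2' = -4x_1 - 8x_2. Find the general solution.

Coefficient matrix A = [[-2, 2], [-4, -8]].
Characteristic polynomial det(A - λI) = λ^2 + 10λ + 24 = 0.
Eigenvalues λ = -4, -6.
For λ=-4: (A-λI) row 1 is [2, 2], so an eigenvector is (-1, 1).
For λ=-6: (A-λI) row 1 is [4, 2], so an eigenvector is (-1, 2).
General solution: K_1e^(-4t)(-1,1) + K_2e^(-6t)(-1,2).

x_1(t) = -K_1e^(-4t) - K_2e^(-6t), x_2(t) = K_1e^(-4t) + 2K_2e^(-6t)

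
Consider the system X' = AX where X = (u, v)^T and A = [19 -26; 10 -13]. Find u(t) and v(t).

Coefficient matrix A = [[19, -26], [10, -13]].
Characteristic polynomial det(A - λI) = λ^2 - 6λ + 13 = 0.
Eigenvalues λ = 3 ± 2i (complex conjugate pair).
For λ=3+2i: an eigenvector is (3,2) - i(-2,-1) = (3 + 2i, 2 + i).
A real fundamental pair from Re and Im of e^((3+2i)t)v: X_1 = e^(3t)(cos(2t)·(3,2) + sin(2t)·(-2,-1)), X_2 = e^(3t)(sin(2t)·(3,2) - cos(2t)·(-2,-1)).
General solution: C_1X_1 + C_2X_2.

u(t) = -2C_1e^(3t)sin(2t) + 3C_1e^(3t)cos(2t) + 3C_2e^(3t)sin(2t) + 2C_2e^(3t)cos(2t), v(t) = -C_1e^(3t)sin(2t) + 2C_1e^(3t)cos(2t) + 2C_2e^(3t)sin(2t) + C_2e^(3t)cos(2t)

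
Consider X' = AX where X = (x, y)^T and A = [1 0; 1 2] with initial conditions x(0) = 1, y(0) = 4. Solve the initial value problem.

x(t) = e^(t), y(t) = 5e^(2t) - e^(t)

Coefficient matrix A = [[1, 0], [1, 2]].
Characteristic polynomial det(A - λI) = λ^2 - 3λ + 2 = 0.
Eigenvalues λ = 2, 1.
For λ=2: (A-λI) row 1 is [-1, 0], so an eigenvector is (0, -1).
For λ=1: (A-λI) row 2 is [1, 1], so an eigenvector is (1, -1).
General solution: C_1e^(2t)(0,-1) + C_2e^(t)(1,-1).
Applying x(0)=1, y(0)=4 gives C_1=-5, C_2=1.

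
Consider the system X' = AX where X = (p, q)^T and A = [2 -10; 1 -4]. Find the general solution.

p(t) = c_1e^(-t)sin(t) - 3c_1e^(-t)cos(t) - 3c_2e^(-t)sin(t) - c_2e^(-t)cos(t), q(t) = -c_1e^(-t)cos(t) - c_2e^(-t)sin(t)

Coefficient matrix A = [[2, -10], [1, -4]].
Characteristic polynomial det(A - λI) = λ^2 + 2λ + 2 = 0.
Eigenvalues λ = -1 ± i (complex conjugate pair).
For λ=-1+i: an eigenvector is (-3,-1) - i(1,0) = (-3 - i, -1).
A real fundamental pair from Re and Im of e^((-1+i)t)v: X_1 = e^(-t)(cos(t)·(-3,-1) + sin(t)·(1,0)), X_2 = e^(-t)(sin(t)·(-3,-1) - cos(t)·(1,0)).
General solution: c_1X_1 + c_2X_2.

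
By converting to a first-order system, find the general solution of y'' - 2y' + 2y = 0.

Let x_1 = y, x_2 = y'. Then x_1' = x_2 and x_2' = -2x_1 + 2x_2.
A = [[0,1],[-2,2]]; det(A-λI) = λ^2 - 2λ + 2.
Eigenvalues λ = 1 ± i.

y(t) = K_1e^(t)cos(t) + K_2e^(t)sin(t)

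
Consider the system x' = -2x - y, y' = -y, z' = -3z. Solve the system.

x(t) = -K_1e^(-t) + K_2e^(-2t), y(t) = K_1e^(-t), z(t) = K_3e^(-3t)

Coefficient matrix A = [[-2, -1, 0], [0, -1, 0], [0, 0, -3]].
det(A - λI) = 0 gives eigenvalues λ = -1, -2, -3.
For λ=-1: eigenvector (-1,1,0).
For λ=-2: eigenvector (1,0,0).
For λ=-3: eigenvector (0,0,1).
General solution: K_1e^(-t)(-1,1,0) + K_2e^(-2t)(1,0,0) + K_3e^(-3t)(0,0,1).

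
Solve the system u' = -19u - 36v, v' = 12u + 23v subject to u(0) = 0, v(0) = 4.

Coefficient matrix A = [[-19, -36], [12, 23]].
Characteristic polynomial det(A - λI) = λ^2 - 4λ - 5 = 0.
Eigenvalues λ = 5, -1.
For λ=5: (A-λI) row 1 is [-24, -36], so an eigenvector is (3, -2).
For λ=-1: (A-λI) row 1 is [-18, -36], so an eigenvector is (2, -1).
General solution: K_1e^(5t)(3,-2) + K_2e^(-t)(2,-1).
Applying u(0)=0, v(0)=4 gives K_1=-8, K_2=12.

u(t) = -24e^(5t) + 24e^(-t), v(t) = 16e^(5t) - 12e^(-t)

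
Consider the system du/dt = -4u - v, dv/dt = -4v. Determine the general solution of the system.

Coefficient matrix A = [[-4, -1], [0, -4]].
Characteristic polynomial det(A - λI) = λ^2 + 8λ + 16 = 0.
Single eigenvalue λ = -4 with algebraic multiplicity 2.
Eigenvector v = (-1,0); generalized eigenvector w with (A-λI)w=v is (-2,1).
General solution: e^(-4t)[C_1·v + C_2·(t·v + w)].

u(t) = -C_1e^(-4t) - C_2te^(-4t) - 2C_2e^(-4t), v(t) = C_2e^(-4t)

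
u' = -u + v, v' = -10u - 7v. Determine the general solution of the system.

u(t) = C_1e^(-4t)sin(t) - C_2e^(-4t)cos(t), v(t) = -3C_1e^(-4t)sin(t) + C_1e^(-4t)cos(t) + C_2e^(-4t)sin(t) + 3C_2e^(-4t)cos(t)

Coefficient matrix A = [[-1, 1], [-10, -7]].
Characteristic polynomial det(A - λI) = λ^2 + 8λ + 17 = 0.
Eigenvalues λ = -4 ± i (complex conjugate pair).
For λ=-4+i: an eigenvector is (0,1) - i(1,-3) = (0 - i, 1 + 3i).
A real fundamental pair from Re and Im of e^((-4+i)t)v: X_1 = e^(-4t)(cos(t)·(0,1) + sin(t)·(1,-3)), X_2 = e^(-4t)(sin(t)·(0,1) - cos(t)·(1,-3)).
General solution: C_1X_1 + C_2X_2.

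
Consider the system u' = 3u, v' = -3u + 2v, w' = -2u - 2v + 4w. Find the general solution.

u(t) = K_1e^(3t), v(t) = -3K_1e^(3t) + K_2e^(2t), w(t) = -4K_1e^(3t) + K_2e^(2t) - K_3e^(4t)

Coefficient matrix A = [[3, 0, 0], [-3, 2, 0], [-2, -2, 4]].
det(A - λI) = 0 gives eigenvalues λ = 3, 2, 4.
For λ=3: eigenvector (1,-3,-4).
For λ=2: eigenvector (0,1,1).
For λ=4: eigenvector (0,0,-1).
General solution: K_1e^(3t)(1,-3,-4) + K_2e^(2t)(0,1,1) + K_3e^(4t)(0,0,-1).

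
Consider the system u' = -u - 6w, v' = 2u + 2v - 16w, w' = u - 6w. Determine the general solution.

u(t) = 3c_1e^(-3t) + 2c_3e^(-4t), v(t) = 2c_1e^(-3t) + c_2e^(2t) + 2c_3e^(-4t), w(t) = c_1e^(-3t) + c_3e^(-4t)

Coefficient matrix A = [[-1, 0, -6], [2, 2, -16], [1, 0, -6]].
det(A - λI) = 0 gives eigenvalues λ = -3, 2, -4.
For λ=-3: eigenvector (3,2,1).
For λ=2: eigenvector (0,1,0).
For λ=-4: eigenvector (2,2,1).
General solution: c_1e^(-3t)(3,2,1) + c_2e^(2t)(0,1,0) + c_3e^(-4t)(2,2,1).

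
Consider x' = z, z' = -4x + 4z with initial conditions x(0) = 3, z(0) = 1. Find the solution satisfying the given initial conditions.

Coefficient matrix A = [[0, 1], [-4, 4]].
Characteristic polynomial det(A - λI) = λ^2 - 4λ + 4 = 0.
Single eigenvalue λ = 2 with algebraic multiplicity 2.
Eigenvector v = (1,2); generalized eigenvector w with (A-λI)w=v is (0,1).
General solution: e^(2t)[K_1·v + K_2·(t·v + w)].
Applying x(0)=3, z(0)=1 gives K_1=3, K_2=-5.

x(t) = -5te^(2t) + 3e^(2t), z(t) = -10te^(2t) + e^(2t)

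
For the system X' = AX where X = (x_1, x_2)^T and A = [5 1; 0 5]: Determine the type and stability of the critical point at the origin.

A = [[5,1],[0,5]]; det(A-λI) = λ^2 - 10λ + 25.
repeated λ = 5 with a single eigenvector.

unstable improper node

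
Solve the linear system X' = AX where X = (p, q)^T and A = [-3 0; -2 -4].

Coefficient matrix A = [[-3, 0], [-2, -4]].
Characteristic polynomial det(A - λI) = λ^2 + 7λ + 12 = 0.
Eigenvalues λ = -4, -3.
For λ=-4: (A-λI) row 1 is [1, 0], so an eigenvector is (0, 1).
For λ=-3: (A-λI) row 2 is [-2, -1], so an eigenvector is (1, -2).
General solution: c_1e^(-4t)(0,1) + c_2e^(-3t)(1,-2).

p(t) = c_2e^(-3t), q(t) = c_1e^(-4t) - 2c_2e^(-3t)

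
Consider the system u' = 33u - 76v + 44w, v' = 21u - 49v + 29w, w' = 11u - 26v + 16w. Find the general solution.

u(t) = 8C_1e^(2t) + 3C_2e^(-3t) + C_3e^(t), v(t) = 5C_1e^(2t) + 2C_2e^(-3t) + C_3e^(t), w(t) = 3C_1e^(2t) + C_2e^(-3t) + C_3e^(t)

Coefficient matrix A = [[33, -76, 44], [21, -49, 29], [11, -26, 16]].
det(A - λI) = 0 gives eigenvalues λ = 2, -3, 1.
For λ=2: eigenvector (8,5,3).
For λ=-3: eigenvector (3,2,1).
For λ=1: eigenvector (1,1,1).
General solution: C_1e^(2t)(8,5,3) + C_2e^(-3t)(3,2,1) + C_3e^(t)(1,1,1).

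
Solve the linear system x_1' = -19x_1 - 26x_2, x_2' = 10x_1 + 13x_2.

x_1(t) = -3c_1e^(-3t)sin(2t) + 2c_1e^(-3t)cos(2t) + 2c_2e^(-3t)sin(2t) + 3c_2e^(-3t)cos(2t), x_2(t) = 2c_1e^(-3t)sin(2t) - c_1e^(-3t)cos(2t) - c_2e^(-3t)sin(2t) - 2c_2e^(-3t)cos(2t)

Coefficient matrix A = [[-19, -26], [10, 13]].
Characteristic polynomial det(A - λI) = λ^2 + 6λ + 13 = 0.
Eigenvalues λ = -3 ± 2i (complex conjugate pair).
For λ=-3+2i: an eigenvector is (2,-1) - i(-3,2) = (2 + 3i, -1 - 2i).
A real fundamental pair from Re and Im of e^((-3+2i)t)v: X_1 = e^(-3t)(cos(2t)·(2,-1) + sin(2t)·(-3,2)), X_2 = e^(-3t)(sin(2t)·(2,-1) - cos(2t)·(-3,2)).
General solution: c_1X_1 + c_2X_2.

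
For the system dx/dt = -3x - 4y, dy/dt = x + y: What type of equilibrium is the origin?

A = [[-3,-4],[1,1]]; det(A-λI) = λ^2 + 2λ + 1.
repeated λ = -1 with a single eigenvector.

stable improper node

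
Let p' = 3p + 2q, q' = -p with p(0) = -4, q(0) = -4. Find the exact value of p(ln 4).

A = [[3,2],[-1,0]]; eigenvalues λ = 1, 2.
Eigenvectors: (-1,1) for λ=1, (2,-1) for λ=2.
From the initial condition, c_1 = -12, c_2 = -8.
p(ln 4) = (-12)(4^1)(-1) + (-8)(4^2)(2) = -208.

-208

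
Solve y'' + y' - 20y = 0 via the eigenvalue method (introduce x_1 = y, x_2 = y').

y(t) = C_1e^(-5t) + C_2e^(4t)

Let x_1 = y, x_2 = y'. Then x_1' = x_2 and x_2' = 20x_1 - x_2.
A = [[0,1],[20,-1]]; det(A-λI) = λ^2 + λ - 20.
Eigenvalues λ = -5, 4 with eigenvectors (1,-5), (1,4).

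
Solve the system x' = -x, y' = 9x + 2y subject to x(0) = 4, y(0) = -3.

Coefficient matrix A = [[-1, 0], [9, 2]].
Characteristic polynomial det(A - λI) = λ^2 - λ - 2 = 0.
Eigenvalues λ = 2, -1.
For λ=2: (A-λI) row 1 is [-3, 0], so an eigenvector is (0, -1).
For λ=-1: (A-λI) row 2 is [9, 3], so an eigenvector is (-1, 3).
General solution: K_1e^(2t)(0,-1) + K_2e^(-t)(-1,3).
Applying x(0)=4, y(0)=-3 gives K_1=-9, K_2=-4.

x(t) = 4e^(-t), y(t) = 9e^(2t) - 12e^(-t)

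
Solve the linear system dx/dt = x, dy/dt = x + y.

x(t) = -C_2e^(t), y(t) = -C_1e^(t) - C_2te^(t) + 3C_2e^(t)

Coefficient matrix A = [[1, 0], [1, 1]].
Characteristic polynomial det(A - λI) = λ^2 - 2λ + 1 = 0.
Single eigenvalue λ = 1 with algebraic multiplicity 2.
Eigenvector v = (0,-1); generalized eigenvector w with (A-λI)w=v is (-1,3).
General solution: e^(t)[C_1·v + C_2·(t·v + w)].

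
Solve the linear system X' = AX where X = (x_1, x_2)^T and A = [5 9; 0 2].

Coefficient matrix A = [[5, 9], [0, 2]].
Characteristic polynomial det(A - λI) = λ^2 - 7λ + 10 = 0.
Eigenvalues λ = 5, 2.
For λ=5: (A-λI) row 1 is [0, 9], so an eigenvector is (-1, 0).
For λ=2: (A-λI) row 1 is [3, 9], so an eigenvector is (-3, 1).
General solution: c_1e^(5t)(-1,0) + c_2e^(2t)(-3,1).

x_1(t) = -c_1e^(5t) - 3c_2e^(2t), x_2(t) = c_2e^(2t)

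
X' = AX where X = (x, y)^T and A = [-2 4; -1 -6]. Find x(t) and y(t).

x(t) = 2c_1e^(-4t) + 2c_2te^(-4t) + 3c_2e^(-4t), y(t) = -c_1e^(-4t) - c_2te^(-4t) - c_2e^(-4t)

Coefficient matrix A = [[-2, 4], [-1, -6]].
Characteristic polynomial det(A - λI) = λ^2 + 8λ + 16 = 0.
Single eigenvalue λ = -4 with algebraic multiplicity 2.
Eigenvector v = (2,-1); generalized eigenvector w with (A-λI)w=v is (3,-1).
General solution: e^(-4t)[c_1·v + c_2·(t·v + w)].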